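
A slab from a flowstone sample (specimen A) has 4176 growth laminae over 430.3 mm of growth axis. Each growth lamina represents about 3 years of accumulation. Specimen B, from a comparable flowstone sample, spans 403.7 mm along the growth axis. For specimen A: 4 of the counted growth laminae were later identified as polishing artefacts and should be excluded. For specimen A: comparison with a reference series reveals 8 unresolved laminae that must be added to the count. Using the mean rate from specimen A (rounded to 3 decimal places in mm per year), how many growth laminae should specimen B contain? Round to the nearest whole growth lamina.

3958 growth laminae

Specimen A: after corrections the count is 4176 − 4 + 8 = 4180 growth laminae.
Specimen A: at 3 years per growth lamina, 4180 × 3 = 12540 years.
A: Mean rate = 430.3 mm / 12540 years ≈ 0.034 mm/yr.
For B, 403.7 / 0.034 = 11873.53 years; at 3 years per growth lamina that is 11873.53 / 3 ≈ 3958 growth laminae.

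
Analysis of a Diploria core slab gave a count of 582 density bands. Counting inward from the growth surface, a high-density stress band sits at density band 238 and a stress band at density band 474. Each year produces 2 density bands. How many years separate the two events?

118 yr

The two markers are separated by 474 − 238 = 236 density bands.
236 density bands at 2 per year is 236 / 2 = 118 years.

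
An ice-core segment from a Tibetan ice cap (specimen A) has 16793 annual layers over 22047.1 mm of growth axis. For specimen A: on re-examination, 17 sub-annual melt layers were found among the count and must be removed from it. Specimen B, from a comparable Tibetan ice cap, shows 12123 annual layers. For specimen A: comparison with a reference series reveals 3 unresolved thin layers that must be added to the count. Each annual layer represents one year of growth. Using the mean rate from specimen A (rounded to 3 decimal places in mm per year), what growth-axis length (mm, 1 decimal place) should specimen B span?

Specimen A: true annual layer count = 16793 − 17 + 3 = 16779.
A: Mean rate = 22047.1 mm / 16779 years ≈ 1.314 mm/year.
For B, 1.314 mm/year × 12123 years = 15929.6 mm.

15929.6 mm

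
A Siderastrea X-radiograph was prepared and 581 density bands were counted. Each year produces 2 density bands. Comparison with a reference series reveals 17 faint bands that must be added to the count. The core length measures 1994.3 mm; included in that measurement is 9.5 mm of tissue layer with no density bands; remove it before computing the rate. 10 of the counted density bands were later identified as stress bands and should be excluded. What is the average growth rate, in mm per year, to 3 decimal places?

True density band count = 581 − 10 + 17 = 588.
588 density bands at 2 per year is 588 / 2 = 294 years.
Removing the 9.5 mm offcut leaves 1994.3 − 9.5 = 1984.8 mm.
Mean rate = 1984.8 mm / 294 years ≈ 6.751 mm per year.

6.751 mm per year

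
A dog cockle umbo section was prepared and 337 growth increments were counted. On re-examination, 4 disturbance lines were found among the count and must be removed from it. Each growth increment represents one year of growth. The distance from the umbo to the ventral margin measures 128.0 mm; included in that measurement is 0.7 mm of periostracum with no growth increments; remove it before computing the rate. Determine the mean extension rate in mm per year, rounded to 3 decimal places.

Adjusted count: 337 − 4 = 333 growth increments.
Removing the 0.7 mm offcut leaves 128.0 − 0.7 = 127.3 mm.
Extension rate ≈ 127.3 / 333 = 0.382 mm per year.

0.382 mm per year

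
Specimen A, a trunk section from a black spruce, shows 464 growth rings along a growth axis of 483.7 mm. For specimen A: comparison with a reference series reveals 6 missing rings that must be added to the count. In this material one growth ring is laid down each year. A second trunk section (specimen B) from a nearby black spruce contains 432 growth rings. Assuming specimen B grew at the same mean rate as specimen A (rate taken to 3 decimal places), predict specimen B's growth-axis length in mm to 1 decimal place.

444.5 mm

Specimen A: adjusted count: 464 + 6 = 470 growth rings.
A: Mean rate = 483.7 mm / 470 years ≈ 1.029 mm/yr.
For B, 1.029 mm/year × 432 years = 444.5 mm.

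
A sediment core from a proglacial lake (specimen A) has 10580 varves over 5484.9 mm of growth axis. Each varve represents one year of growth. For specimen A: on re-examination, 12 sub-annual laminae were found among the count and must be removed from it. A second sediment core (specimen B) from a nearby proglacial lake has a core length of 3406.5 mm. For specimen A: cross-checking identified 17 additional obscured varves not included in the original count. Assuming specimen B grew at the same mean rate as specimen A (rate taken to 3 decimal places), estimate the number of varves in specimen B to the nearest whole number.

6576 varves

Specimen A: adjusted count: 10580 − 12 + 17 = 10585 varves.
A: 5484.9 mm over 10585 years gives 5484.9 / 10585 ≈ 0.518 mm/yr.
B spans 3406.5 / 0.518 = 6576.25 years ≈ 6576 varves.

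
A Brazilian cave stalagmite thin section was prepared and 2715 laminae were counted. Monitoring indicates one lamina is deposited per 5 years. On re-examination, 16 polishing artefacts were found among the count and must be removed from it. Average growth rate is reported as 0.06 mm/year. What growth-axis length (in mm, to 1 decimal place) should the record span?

809.7 mm

After corrections the count is 2715 − 16 = 2699 laminae.
At 5 years per lamina, 2699 × 5 = 13495 years.
Predicted length = 0.06 mm/year × 13495 years = 809.7 mm.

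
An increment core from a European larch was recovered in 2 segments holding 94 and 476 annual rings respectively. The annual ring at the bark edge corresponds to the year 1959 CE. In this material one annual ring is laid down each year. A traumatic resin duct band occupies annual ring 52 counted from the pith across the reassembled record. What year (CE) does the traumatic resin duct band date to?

1441 CE

Total annual rings = 94 + 476 = 570.
Between annual ring 52 and the bark edge there are 570 − 52 = 518 annual rings.
1959 − 518 = 1441 CE.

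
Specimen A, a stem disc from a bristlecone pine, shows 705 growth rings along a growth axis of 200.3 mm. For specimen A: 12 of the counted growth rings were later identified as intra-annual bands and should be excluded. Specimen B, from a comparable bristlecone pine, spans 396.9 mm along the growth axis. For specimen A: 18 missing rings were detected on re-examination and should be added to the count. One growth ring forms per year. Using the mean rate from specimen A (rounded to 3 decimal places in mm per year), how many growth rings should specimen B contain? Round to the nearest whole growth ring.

1407 growth rings

Specimen A: true growth ring count = 705 − 12 + 18 = 711.
A: Extension rate ≈ 200.3 / 711 = 0.282 mm/year.
B spans 396.9 / 0.282 = 1407.45 years ≈ 1407 growth rings.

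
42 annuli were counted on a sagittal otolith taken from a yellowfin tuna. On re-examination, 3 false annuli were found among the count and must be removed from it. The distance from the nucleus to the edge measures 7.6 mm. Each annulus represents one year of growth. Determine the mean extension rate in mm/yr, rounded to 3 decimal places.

After corrections the count is 42 − 3 = 39 annuli.
Mean rate = 7.6 mm / 39 years ≈ 0.195 mm/yr.

0.195 mm/yr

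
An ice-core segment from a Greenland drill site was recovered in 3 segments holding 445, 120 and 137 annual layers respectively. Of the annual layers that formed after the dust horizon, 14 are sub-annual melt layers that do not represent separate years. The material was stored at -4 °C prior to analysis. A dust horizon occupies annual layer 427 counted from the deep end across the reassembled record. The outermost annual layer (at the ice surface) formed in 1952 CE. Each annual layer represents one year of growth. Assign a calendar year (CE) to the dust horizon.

Total annual layers = 445 + 120 + 137 = 702.
702 − 427 = 275 annual layers lie beyond the dust horizon toward the ice surface.
275 − 14 false = 261 true annual layers after the dust horizon.
The annual layer at the ice surface is 1952 CE, so the dust horizon dates to 1952 − 261 = 1691 CE.

1691 CE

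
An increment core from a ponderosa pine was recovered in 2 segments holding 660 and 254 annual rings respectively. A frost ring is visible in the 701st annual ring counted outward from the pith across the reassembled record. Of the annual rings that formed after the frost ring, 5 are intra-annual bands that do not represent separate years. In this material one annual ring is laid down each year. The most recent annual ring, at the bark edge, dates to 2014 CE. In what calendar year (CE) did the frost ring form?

1806 CE

Total annual rings = 660 + 254 = 914.
Between annual ring 701 and the bark edge there are 914 − 701 = 213 annual rings.
Removing the 5 false annual rings leaves 213 − 5 = 208 true annual rings beyond the frost ring.
The annual ring at the bark edge is 2014 CE, so the frost ring dates to 2014 − 208 = 1806 CE.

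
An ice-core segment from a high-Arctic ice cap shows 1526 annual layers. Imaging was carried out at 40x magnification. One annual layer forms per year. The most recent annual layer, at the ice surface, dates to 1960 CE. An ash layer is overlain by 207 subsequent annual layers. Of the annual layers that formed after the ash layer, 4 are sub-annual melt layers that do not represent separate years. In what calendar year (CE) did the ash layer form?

1757 CE

There are 207 annual layers younger than the ash layer.
Removing the 4 false annual layers leaves 207 − 4 = 203 true annual layers beyond the ash layer.
Counting back 203 years from 1960 CE places the ash layer in 1960 − 203 = 1757 CE.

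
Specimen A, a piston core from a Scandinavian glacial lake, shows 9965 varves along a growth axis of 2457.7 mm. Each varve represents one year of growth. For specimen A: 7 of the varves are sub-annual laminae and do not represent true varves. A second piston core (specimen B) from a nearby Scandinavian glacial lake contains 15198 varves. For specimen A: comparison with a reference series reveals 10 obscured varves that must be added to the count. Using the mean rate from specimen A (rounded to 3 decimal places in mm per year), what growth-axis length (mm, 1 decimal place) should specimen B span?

Specimen A: adjusted count: 9965 − 7 + 10 = 9968 varves.
A: Mean rate = 2457.7 mm / 9968 years ≈ 0.247 mm/year.
For B, 0.247 mm/year × 15198 years = 3753.9 mm.

3753.9 mm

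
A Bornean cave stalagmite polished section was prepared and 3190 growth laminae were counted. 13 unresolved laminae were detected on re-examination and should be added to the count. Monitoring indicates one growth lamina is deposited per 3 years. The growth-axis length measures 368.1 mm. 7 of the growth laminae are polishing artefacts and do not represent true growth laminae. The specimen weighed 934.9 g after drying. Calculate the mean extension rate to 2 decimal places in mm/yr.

0.04 mm/yr

After corrections the count is 3190 − 7 + 13 = 3196 growth laminae.
3196 growth laminae at 3 years each span 3196 × 3 = 9588 years.
368.1 mm over 9588 years gives 368.1 / 9588 ≈ 0.04 mm/yr.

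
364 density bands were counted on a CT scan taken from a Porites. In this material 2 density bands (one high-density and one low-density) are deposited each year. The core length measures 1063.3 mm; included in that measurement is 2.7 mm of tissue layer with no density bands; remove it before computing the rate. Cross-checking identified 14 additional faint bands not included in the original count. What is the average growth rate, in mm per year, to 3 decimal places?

5.612 mm per year

Correcting the raw count gives 364 + 14 = 378 true density bands.
Dividing by 2 density bands per year: 378 / 2 = 189 years.
The growth record spans 1063.3 − 2.7 = 1060.6 mm.
Mean rate = 1060.6 mm / 189 years ≈ 5.612 mm per year.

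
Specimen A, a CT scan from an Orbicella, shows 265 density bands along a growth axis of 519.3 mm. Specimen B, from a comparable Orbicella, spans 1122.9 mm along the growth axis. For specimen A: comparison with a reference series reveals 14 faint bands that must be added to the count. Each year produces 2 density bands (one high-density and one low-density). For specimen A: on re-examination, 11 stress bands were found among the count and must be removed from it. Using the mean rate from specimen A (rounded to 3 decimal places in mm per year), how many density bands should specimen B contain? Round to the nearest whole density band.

Specimen A: after corrections the count is 265 − 11 + 14 = 268 density bands.
Specimen A: 268 density bands at 2 per year is 268 / 2 = 134 years.
A: Mean rate = 519.3 mm / 134 years ≈ 3.875 mm/yr.
For B, 1122.9 / 3.875 = 289.78 years; at 2 density bands per year that is 289.78 × 2 ≈ 580 density bands.

580 density bands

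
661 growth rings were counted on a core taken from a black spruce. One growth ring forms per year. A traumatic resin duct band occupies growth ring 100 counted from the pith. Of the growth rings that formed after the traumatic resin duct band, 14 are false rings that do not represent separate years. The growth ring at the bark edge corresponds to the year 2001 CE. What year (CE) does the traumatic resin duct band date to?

1454 CE

The traumatic resin duct band sits at growth ring 100 from the pith, so 661 − 100 = 561 growth rings formed after it.
Excluding 14 false growth rings: 561 − 14 = 547.
Counting back 547 years from 2001 CE places the traumatic resin duct band in 2001 − 547 = 1454 CE.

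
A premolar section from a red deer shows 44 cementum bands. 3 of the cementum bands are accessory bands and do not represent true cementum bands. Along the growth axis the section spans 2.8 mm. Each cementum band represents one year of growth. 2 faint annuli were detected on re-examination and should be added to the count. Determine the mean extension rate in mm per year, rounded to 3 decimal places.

0.065 mm per year

True cementum band count = 44 − 3 + 2 = 43.
Mean rate = 2.8 mm / 43 years ≈ 0.065 mm per year.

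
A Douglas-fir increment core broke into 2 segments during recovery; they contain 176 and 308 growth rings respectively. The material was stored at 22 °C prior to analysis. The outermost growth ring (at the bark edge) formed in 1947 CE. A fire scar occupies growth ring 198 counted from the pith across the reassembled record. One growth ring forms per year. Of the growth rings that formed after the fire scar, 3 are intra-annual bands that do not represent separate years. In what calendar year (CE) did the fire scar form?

1664 CE

Total growth rings = 176 + 308 = 484.
Between growth ring 198 and the bark edge there are 484 − 198 = 286 growth rings.
Removing the 3 false growth rings leaves 286 − 3 = 283 true growth rings beyond the fire scar.
The growth ring at the bark edge is 1947 CE, so the fire scar dates to 1947 − 283 = 1664 CE.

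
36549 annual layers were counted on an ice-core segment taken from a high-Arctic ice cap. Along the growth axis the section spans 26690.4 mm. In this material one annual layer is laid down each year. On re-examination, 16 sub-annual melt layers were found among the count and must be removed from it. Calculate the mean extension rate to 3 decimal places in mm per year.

Adjusted count: 36549 − 16 = 36533 annual layers.
Mean rate = 26690.4 mm / 36533 years ≈ 0.731 mm per year.

0.731 mm per year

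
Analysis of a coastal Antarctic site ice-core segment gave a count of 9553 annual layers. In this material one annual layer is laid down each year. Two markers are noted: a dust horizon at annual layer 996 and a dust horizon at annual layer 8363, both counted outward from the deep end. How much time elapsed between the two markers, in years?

7367 years

Separation: 8363 − 996 = 7367 annual layers.
That is 7367 years at one annual layer per year.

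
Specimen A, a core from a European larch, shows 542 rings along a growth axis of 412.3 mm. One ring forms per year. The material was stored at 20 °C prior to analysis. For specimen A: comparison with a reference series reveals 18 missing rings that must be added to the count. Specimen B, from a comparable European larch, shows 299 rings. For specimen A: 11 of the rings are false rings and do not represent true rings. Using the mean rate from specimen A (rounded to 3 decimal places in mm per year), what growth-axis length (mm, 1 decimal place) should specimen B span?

224.5 mm

Specimen A: correcting the raw count gives 542 − 11 + 18 = 549 true rings.
A: Mean rate = 412.3 mm / 549 years ≈ 0.751 mm/year.
Length of B = 0.751 × 299 = 224.5 mm.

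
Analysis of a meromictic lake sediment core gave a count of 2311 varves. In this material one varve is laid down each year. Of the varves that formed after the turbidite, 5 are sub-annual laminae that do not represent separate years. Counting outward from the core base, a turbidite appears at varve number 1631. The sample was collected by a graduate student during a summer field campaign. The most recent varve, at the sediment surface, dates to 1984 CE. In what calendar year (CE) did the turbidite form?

The turbidite sits at varve 1631 from the core base, so 2311 − 1631 = 680 varves formed after it.
Removing the 5 false varves leaves 680 − 5 = 675 true varves beyond the turbidite.
Counting back 675 years from 1984 CE places the turbidite in 1984 − 675 = 1309 CE.

1309 CE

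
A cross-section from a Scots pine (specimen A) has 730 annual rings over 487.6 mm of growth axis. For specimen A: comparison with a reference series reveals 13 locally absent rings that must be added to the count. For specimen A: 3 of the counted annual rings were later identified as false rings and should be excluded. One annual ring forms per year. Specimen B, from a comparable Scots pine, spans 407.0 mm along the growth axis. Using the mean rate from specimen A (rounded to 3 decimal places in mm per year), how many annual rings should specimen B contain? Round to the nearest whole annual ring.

Specimen A: correcting the raw count gives 730 − 3 + 13 = 740 true annual rings.
A: Extension rate ≈ 487.6 / 740 = 0.659 mm per year.
Specimen B: 407.0 mm / 0.659 mm per year = 617.60 years ≈ 618 annual rings.

618 annual rings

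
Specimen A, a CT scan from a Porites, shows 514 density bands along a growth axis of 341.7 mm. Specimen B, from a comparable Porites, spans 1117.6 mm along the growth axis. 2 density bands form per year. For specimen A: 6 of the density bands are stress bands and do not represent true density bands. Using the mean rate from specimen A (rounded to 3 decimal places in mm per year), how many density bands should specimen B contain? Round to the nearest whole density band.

Specimen A: correcting the raw count gives 514 − 6 = 508 true density bands.
Specimen A: 508 density bands at 2 per year is 508 / 2 = 254 years.
A: Mean rate = 341.7 mm / 254 years ≈ 1.345 mm/year.
Specimen B: 1117.6 mm / 1.345 mm per year = 830.93 years; at 2 density bands per year that is 830.93 × 2 ≈ 1662 density bands.

1662 density bands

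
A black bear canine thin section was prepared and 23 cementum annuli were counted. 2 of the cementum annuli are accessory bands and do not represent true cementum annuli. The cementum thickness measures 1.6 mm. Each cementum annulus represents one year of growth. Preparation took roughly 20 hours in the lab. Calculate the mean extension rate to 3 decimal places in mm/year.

Adjusted count: 23 − 2 = 21 cementum annuli.
Mean rate = 1.6 mm / 21 years ≈ 0.076 mm/year.

0.076 mm/year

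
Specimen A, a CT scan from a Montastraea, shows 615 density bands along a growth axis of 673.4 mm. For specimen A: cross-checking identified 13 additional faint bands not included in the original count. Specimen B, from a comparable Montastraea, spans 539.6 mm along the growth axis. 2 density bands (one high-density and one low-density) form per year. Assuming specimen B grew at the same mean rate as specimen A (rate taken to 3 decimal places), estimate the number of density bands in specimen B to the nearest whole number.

Specimen A: true density band count = 615 + 13 = 628.
Specimen A: 628 density bands at 2 per year is 628 / 2 = 314 years.
A: Extension rate ≈ 673.4 / 314 = 2.145 mm/yr.
For B, 539.6 / 2.145 = 251.56 years; at 2 density bands per year that is 251.56 × 2 ≈ 503 density bands.

503 density bands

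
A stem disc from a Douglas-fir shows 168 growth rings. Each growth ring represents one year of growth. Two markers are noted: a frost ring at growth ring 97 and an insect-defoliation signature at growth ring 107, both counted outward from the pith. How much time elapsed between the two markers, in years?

107 − 97 = 10 growth rings lie between the two events.
That is 10 years at one growth ring per year.

10 yr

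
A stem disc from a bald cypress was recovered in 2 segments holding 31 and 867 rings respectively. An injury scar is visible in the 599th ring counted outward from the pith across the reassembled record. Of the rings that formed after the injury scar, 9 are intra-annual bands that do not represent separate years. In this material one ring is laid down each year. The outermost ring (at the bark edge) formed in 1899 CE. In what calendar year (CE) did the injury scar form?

Total rings = 31 + 867 = 898.
The injury scar sits at ring 599 from the pith, so 898 − 599 = 299 rings formed after it.
Excluding 9 false rings: 299 − 9 = 290.
The ring at the bark edge is 1899 CE, so the injury scar dates to 1899 − 290 = 1609 CE.

1609 CE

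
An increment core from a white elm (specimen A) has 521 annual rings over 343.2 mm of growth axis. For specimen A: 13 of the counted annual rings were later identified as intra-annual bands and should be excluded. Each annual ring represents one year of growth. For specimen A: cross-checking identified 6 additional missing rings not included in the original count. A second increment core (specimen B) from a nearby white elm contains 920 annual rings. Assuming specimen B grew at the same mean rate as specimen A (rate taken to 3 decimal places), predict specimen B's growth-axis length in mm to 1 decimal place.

614.6 mm

Specimen A: adjusted count: 521 − 13 + 6 = 514 annual rings.
A: Mean rate = 343.2 mm / 514 years ≈ 0.668 mm/yr.
Length of B = 0.668 × 920 = 614.6 mm.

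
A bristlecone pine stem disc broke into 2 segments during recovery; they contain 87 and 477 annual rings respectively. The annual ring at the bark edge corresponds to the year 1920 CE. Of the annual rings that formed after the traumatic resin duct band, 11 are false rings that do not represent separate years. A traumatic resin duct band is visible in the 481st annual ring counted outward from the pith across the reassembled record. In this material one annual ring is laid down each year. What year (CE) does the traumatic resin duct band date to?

Total annual rings = 87 + 477 = 564.
Between annual ring 481 and the bark edge there are 564 − 481 = 83 annual rings.
Excluding 11 false annual rings: 83 − 11 = 72.
Counting back 72 years from 1920 CE places the traumatic resin duct band in 1920 − 72 = 1848 CE.

1848 CE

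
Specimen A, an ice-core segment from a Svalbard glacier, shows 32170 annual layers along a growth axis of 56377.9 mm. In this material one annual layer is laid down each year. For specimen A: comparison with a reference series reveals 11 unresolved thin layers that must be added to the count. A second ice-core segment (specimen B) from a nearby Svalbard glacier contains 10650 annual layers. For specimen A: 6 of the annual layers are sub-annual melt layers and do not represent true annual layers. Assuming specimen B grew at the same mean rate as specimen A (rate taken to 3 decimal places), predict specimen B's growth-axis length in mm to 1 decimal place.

Specimen A: correcting the raw count gives 32170 − 6 + 11 = 32175 true annual layers.
A: Mean rate = 56377.9 mm / 32175 years ≈ 1.752 mm/year.
B's length ≈ 1.752 × 10650 = 18658.8 mm.

18658.8 mm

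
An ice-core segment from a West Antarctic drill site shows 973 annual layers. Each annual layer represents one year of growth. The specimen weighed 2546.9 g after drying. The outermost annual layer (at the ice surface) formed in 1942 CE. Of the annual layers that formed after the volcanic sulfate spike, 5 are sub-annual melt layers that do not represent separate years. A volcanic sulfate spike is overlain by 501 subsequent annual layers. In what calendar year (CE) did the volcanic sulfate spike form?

There are 501 annual layers younger than the volcanic sulfate spike.
501 − 5 false = 496 true annual layers after the volcanic sulfate spike.
Counting back 496 years from 1942 CE places the volcanic sulfate spike in 1942 − 496 = 1446 CE.

1446 CE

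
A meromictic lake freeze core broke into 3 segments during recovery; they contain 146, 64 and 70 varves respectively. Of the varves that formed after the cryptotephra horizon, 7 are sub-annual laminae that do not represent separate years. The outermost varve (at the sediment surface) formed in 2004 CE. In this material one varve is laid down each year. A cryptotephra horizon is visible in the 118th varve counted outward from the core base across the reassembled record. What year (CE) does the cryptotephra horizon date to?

1849 CE

Total varves = 146 + 64 + 70 = 280.
The cryptotephra horizon sits at varve 118 from the core base, so 280 − 118 = 162 varves formed after it.
Excluding 7 false varves: 162 − 7 = 155.
2004 − 155 = 1849 CE.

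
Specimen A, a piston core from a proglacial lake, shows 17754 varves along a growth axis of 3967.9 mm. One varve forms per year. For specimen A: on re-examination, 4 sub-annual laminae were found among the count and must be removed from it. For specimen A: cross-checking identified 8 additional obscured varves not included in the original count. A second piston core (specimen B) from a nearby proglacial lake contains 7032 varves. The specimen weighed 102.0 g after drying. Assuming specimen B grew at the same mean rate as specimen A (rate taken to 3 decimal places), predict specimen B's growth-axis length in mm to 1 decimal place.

Specimen A: correcting the raw count gives 17754 − 4 + 8 = 17758 true varves.
A: Extension rate ≈ 3967.9 / 17758 = 0.223 mm/yr.
For B, 0.223 mm/year × 7032 years = 1568.1 mm.

1568.1 mm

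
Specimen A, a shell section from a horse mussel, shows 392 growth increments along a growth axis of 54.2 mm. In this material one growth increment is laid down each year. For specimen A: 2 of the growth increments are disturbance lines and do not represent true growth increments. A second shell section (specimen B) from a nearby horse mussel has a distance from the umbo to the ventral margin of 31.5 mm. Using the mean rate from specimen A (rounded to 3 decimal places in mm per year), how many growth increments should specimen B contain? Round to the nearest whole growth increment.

Specimen A: after corrections the count is 392 − 2 = 390 growth increments.
A: 54.2 mm over 390 years gives 54.2 / 390 ≈ 0.139 mm/yr.
B spans 31.5 / 0.139 = 226.62 years ≈ 227 growth increments.

227 growth increments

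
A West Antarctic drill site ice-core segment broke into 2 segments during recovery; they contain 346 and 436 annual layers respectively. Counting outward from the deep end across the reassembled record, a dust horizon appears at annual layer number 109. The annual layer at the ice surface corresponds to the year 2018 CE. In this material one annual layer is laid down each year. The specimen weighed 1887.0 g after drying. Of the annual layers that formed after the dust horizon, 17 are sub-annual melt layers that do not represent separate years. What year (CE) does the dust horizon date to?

Total annual layers = 346 + 436 = 782.
Between annual layer 109 and the ice surface there are 782 − 109 = 673 annual layers.
Excluding 17 false annual layers: 673 − 17 = 656.
Counting back 656 years from 2018 CE places the dust horizon in 2018 − 656 = 1362 CE.

1362 CE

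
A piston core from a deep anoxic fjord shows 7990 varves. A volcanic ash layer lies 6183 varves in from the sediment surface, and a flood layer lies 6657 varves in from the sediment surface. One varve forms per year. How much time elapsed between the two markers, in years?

474 years

Separation: 6657 − 6183 = 474 varves.
One varve per year makes the interval 474 years.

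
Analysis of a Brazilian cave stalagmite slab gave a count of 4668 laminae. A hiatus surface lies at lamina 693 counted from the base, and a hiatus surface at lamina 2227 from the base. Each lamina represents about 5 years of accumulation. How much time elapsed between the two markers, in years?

7670 years

The two markers are separated by 2227 − 693 = 1534 laminae.
1534 laminae at 5 years each span 1534 × 5 = 7670 years.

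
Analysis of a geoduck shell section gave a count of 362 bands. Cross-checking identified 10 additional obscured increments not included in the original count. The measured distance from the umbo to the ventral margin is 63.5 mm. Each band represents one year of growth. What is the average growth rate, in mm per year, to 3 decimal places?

0.171 mm per year

Adjusted count: 362 + 10 = 372 bands.
Mean rate = 63.5 mm / 372 years ≈ 0.171 mm per year.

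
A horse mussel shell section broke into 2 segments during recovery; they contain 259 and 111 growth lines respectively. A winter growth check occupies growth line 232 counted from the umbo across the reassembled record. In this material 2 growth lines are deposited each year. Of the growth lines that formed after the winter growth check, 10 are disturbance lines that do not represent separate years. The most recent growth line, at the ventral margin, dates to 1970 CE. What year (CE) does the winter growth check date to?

Total growth lines = 259 + 111 = 370.
370 − 232 = 138 growth lines lie beyond the winter growth check toward the ventral margin.
138 − 10 false = 128 true growth lines after the winter growth check.
With 2 growth lines per year, 128 / 2 = 64 years.
The growth line at the ventral margin is 1970 CE, so the winter growth check dates to 1970 − 64 = 1906 CE.

1906 CE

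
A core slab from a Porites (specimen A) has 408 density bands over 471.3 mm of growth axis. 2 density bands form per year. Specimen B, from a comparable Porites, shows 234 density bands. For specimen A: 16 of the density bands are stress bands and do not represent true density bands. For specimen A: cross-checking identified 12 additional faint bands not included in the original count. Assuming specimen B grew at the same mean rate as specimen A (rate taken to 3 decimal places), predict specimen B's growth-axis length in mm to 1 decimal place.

Specimen A: after corrections the count is 408 − 16 + 12 = 404 density bands.
Specimen A: 404 density bands at 2 per year is 404 / 2 = 202 years.
A: Mean rate = 471.3 mm / 202 years ≈ 2.333 mm/yr.
Specimen B: with 2 density bands per year, 234 / 2 = 117 years. Length of B = 2.333 × 117 = 273.0 mm.

273.0 mm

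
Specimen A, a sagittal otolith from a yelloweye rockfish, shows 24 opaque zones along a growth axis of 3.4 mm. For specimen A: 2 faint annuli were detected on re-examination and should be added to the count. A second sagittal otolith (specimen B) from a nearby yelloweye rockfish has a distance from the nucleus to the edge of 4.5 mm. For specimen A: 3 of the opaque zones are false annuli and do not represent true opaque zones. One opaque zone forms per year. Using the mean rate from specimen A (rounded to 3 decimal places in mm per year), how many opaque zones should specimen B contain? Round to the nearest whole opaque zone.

30 opaque zones

Specimen A: after corrections the count is 24 − 3 + 2 = 23 opaque zones.
A: 3.4 mm over 23 years gives 3.4 / 23 ≈ 0.148 mm/year.
For B, 4.5 / 0.148 = 30.41 years ≈ 30 opaque zones.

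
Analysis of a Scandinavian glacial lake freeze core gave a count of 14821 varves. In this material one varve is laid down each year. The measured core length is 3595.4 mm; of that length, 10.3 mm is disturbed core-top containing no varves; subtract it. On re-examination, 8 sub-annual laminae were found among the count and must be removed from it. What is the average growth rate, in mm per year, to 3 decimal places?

Correcting the raw count gives 14821 − 8 = 14813 true varves.
Removing the 10.3 mm offcut leaves 3595.4 − 10.3 = 3585.1 mm.
3585.1 mm over 14813 years gives 3585.1 / 14813 ≈ 0.242 mm per year.

0.242 mm per year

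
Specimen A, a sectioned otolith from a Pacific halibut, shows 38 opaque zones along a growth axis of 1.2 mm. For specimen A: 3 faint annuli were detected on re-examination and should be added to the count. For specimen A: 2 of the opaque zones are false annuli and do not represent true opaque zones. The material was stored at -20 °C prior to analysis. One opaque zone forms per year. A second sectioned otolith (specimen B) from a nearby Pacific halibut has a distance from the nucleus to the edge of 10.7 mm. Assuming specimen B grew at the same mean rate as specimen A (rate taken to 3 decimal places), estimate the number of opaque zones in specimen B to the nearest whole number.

345 opaque zones

Specimen A: correcting the raw count gives 38 − 2 + 3 = 39 true opaque zones.
A: Extension rate ≈ 1.2 / 39 = 0.031 mm/year.
B spans 10.7 / 0.031 = 345.16 years ≈ 345 opaque zones.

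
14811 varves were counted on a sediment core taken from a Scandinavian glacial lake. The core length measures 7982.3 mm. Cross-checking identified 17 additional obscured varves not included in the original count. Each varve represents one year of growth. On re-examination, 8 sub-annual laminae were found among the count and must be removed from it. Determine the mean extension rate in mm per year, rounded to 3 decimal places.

0.539 mm per year

True varve count = 14811 − 8 + 17 = 14820.
Extension rate ≈ 7982.3 / 14820 = 0.539 mm per year.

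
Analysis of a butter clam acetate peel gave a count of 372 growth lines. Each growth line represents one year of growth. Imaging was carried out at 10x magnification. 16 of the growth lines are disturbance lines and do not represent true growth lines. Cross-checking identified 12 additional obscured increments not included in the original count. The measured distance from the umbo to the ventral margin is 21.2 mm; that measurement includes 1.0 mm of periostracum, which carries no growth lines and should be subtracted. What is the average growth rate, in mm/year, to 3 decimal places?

0.055 mm/year

Adjusted count: 372 − 16 + 12 = 368 growth lines.
The growth record spans 21.2 − 1.0 = 20.2 mm.
Extension rate ≈ 20.2 / 368 = 0.055 mm/year.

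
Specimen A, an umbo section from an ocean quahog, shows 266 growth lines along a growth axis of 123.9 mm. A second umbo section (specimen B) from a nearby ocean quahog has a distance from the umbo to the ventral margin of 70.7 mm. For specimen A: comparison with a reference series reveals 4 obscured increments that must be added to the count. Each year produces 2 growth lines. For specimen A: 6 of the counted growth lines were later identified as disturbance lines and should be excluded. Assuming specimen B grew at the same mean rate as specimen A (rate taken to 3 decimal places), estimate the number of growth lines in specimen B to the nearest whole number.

Specimen A: after corrections the count is 266 − 6 + 4 = 264 growth lines.
Specimen A: dividing by 2 growth lines per year: 264 / 2 = 132 years.
A: 123.9 mm over 132 years gives 123.9 / 132 ≈ 0.939 mm per year.
For B, 70.7 / 0.939 = 75.29 years; at 2 growth lines per year that is 75.29 × 2 ≈ 151 growth lines.

151 growth lines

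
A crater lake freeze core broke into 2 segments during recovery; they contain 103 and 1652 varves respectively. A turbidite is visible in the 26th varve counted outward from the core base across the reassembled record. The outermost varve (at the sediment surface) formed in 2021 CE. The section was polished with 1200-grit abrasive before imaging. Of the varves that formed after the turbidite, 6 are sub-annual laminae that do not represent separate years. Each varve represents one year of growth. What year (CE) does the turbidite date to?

Total varves = 103 + 1652 = 1755.
The turbidite sits at varve 26 from the core base, so 1755 − 26 = 1729 varves formed after it.
Removing the 6 false varves leaves 1729 − 6 = 1723 true varves beyond the turbidite.
2021 − 1723 = 298 CE.

298 CE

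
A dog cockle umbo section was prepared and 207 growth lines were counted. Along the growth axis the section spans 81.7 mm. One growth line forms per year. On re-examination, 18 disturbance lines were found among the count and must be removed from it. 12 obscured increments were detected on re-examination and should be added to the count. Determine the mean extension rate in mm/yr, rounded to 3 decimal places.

0.406 mm/yr

Adjusted count: 207 − 18 + 12 = 201 growth lines.
81.7 mm over 201 years gives 81.7 / 201 ≈ 0.406 mm/yr.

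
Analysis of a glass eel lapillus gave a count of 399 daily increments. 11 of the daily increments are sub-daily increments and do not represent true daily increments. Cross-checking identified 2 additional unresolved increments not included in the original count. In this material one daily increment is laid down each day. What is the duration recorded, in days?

Adjusted count: 399 − 11 + 2 = 390 daily increments.
With a one-to-one daily increment periodicity this is 390 days.

390 days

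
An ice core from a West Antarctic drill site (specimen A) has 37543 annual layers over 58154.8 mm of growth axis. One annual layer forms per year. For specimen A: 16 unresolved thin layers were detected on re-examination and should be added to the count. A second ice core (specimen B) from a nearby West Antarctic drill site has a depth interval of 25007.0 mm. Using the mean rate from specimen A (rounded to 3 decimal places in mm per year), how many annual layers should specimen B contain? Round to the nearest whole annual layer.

Specimen A: adjusted count: 37543 + 16 = 37559 annual layers.
A: 58154.8 mm over 37559 years gives 58154.8 / 37559 ≈ 1.548 mm/yr.
Specimen B: 25007.0 mm / 1.548 mm per year = 16154.39 years ≈ 16154 annual layers.

16154 annual layers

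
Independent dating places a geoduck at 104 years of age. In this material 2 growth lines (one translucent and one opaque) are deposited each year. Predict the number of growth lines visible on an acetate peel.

104 years at 2 growth lines per year gives 104 × 2 = 208 growth lines.
So 208 growth lines should be present.

208 growth lines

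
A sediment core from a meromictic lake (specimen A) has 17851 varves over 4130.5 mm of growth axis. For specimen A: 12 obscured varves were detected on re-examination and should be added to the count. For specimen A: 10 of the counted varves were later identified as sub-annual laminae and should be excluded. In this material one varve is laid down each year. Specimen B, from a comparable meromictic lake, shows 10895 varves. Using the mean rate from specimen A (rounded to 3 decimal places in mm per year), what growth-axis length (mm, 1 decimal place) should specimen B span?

Specimen A: true varve count = 17851 − 10 + 12 = 17853.
A: Mean rate = 4130.5 mm / 17853 years ≈ 0.231 mm/year.
For B, 0.231 mm/year × 10895 years = 2516.7 mm.

2516.7 mm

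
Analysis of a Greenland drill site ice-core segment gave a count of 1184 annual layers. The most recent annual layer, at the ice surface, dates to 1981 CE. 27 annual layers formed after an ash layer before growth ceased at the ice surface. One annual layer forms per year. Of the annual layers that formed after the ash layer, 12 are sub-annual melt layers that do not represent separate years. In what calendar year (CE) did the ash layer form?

1966 CE

There are 27 annual layers younger than the ash layer.
Excluding 12 false annual layers: 27 − 12 = 15.
Counting back 15 years from 1981 CE places the ash layer in 1981 − 15 = 1966 CE.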